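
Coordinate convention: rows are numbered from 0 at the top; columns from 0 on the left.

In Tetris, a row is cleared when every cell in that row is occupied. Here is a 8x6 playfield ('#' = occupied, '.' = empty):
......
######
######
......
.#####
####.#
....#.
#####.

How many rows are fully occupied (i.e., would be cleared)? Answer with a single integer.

Answer: 2

Derivation:
Check each row:
  row 0: 6 empty cells -> not full
  row 1: 0 empty cells -> FULL (clear)
  row 2: 0 empty cells -> FULL (clear)
  row 3: 6 empty cells -> not full
  row 4: 1 empty cell -> not full
  row 5: 1 empty cell -> not full
  row 6: 5 empty cells -> not full
  row 7: 1 empty cell -> not full
Total rows cleared: 2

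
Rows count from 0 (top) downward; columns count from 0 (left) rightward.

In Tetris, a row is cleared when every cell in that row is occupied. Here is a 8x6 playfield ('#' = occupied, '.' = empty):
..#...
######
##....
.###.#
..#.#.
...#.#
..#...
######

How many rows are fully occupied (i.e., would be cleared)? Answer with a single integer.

Answer: 2

Derivation:
Check each row:
  row 0: 5 empty cells -> not full
  row 1: 0 empty cells -> FULL (clear)
  row 2: 4 empty cells -> not full
  row 3: 2 empty cells -> not full
  row 4: 4 empty cells -> not full
  row 5: 4 empty cells -> not full
  row 6: 5 empty cells -> not full
  row 7: 0 empty cells -> FULL (clear)
Total rows cleared: 2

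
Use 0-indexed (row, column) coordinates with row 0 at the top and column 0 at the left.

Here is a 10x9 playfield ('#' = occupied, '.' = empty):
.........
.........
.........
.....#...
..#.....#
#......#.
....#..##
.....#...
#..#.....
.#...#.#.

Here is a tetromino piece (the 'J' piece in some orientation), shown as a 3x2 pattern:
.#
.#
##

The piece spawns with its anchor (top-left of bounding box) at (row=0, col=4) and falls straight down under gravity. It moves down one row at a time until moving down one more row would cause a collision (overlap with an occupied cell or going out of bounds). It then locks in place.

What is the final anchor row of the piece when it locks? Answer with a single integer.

Answer: 0

Derivation:
Spawn at (row=0, col=4). Try each row:
  row 0: fits
  row 1: blocked -> lock at row 0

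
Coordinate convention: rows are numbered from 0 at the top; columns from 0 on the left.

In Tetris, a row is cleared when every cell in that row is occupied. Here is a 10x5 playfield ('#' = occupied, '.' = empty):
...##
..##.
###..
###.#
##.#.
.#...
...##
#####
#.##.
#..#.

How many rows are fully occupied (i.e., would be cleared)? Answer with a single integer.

Answer: 1

Derivation:
Check each row:
  row 0: 3 empty cells -> not full
  row 1: 3 empty cells -> not full
  row 2: 2 empty cells -> not full
  row 3: 1 empty cell -> not full
  row 4: 2 empty cells -> not full
  row 5: 4 empty cells -> not full
  row 6: 3 empty cells -> not full
  row 7: 0 empty cells -> FULL (clear)
  row 8: 2 empty cells -> not full
  row 9: 3 empty cells -> not full
Total rows cleared: 1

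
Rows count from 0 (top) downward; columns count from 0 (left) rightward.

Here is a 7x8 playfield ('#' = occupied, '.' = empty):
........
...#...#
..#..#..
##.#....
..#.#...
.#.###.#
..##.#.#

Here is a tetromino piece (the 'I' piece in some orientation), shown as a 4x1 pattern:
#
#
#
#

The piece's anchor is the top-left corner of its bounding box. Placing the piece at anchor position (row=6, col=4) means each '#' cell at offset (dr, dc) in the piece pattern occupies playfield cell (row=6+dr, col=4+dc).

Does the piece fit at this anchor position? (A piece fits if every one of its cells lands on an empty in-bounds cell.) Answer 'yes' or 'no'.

Check each piece cell at anchor (6, 4):
  offset (0,0) -> (6,4): empty -> OK
  offset (1,0) -> (7,4): out of bounds -> FAIL
  offset (2,0) -> (8,4): out of bounds -> FAIL
  offset (3,0) -> (9,4): out of bounds -> FAIL
All cells valid: no

Answer: no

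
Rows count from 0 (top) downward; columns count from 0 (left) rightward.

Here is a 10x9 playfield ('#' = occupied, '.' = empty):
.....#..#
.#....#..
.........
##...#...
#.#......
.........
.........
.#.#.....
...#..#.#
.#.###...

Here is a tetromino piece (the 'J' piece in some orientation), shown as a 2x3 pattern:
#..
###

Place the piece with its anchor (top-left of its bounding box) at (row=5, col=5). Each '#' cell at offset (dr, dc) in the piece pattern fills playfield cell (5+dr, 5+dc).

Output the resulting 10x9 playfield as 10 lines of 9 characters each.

Answer: .....#..#
.#....#..
.........
##...#...
#.#......
.....#...
.....###.
.#.#.....
...#..#.#
.#.###...

Derivation:
Fill (5+0,5+0) = (5,5)
Fill (5+1,5+0) = (6,5)
Fill (5+1,5+1) = (6,6)
Fill (5+1,5+2) = (6,7)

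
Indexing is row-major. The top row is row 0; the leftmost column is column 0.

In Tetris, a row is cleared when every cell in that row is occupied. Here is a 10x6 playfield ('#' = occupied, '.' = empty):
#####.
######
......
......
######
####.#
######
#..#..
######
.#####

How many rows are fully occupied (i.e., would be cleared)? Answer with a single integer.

Answer: 4

Derivation:
Check each row:
  row 0: 1 empty cell -> not full
  row 1: 0 empty cells -> FULL (clear)
  row 2: 6 empty cells -> not full
  row 3: 6 empty cells -> not full
  row 4: 0 empty cells -> FULL (clear)
  row 5: 1 empty cell -> not full
  row 6: 0 empty cells -> FULL (clear)
  row 7: 4 empty cells -> not full
  row 8: 0 empty cells -> FULL (clear)
  row 9: 1 empty cell -> not full
Total rows cleared: 4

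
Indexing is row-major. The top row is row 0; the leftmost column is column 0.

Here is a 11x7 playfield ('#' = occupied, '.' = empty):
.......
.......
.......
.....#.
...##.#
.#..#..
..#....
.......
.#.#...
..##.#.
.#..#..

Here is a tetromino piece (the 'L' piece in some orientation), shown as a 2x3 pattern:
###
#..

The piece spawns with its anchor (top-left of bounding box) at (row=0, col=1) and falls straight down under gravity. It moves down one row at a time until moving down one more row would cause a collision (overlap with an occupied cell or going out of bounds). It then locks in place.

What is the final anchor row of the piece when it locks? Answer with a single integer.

Spawn at (row=0, col=1). Try each row:
  row 0: fits
  row 1: fits
  row 2: fits
  row 3: fits
  row 4: blocked -> lock at row 3

Answer: 3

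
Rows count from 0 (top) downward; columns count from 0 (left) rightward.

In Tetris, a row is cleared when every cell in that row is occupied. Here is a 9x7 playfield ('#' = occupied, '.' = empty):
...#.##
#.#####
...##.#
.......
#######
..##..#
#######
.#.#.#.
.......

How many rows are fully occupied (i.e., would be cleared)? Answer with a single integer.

Check each row:
  row 0: 4 empty cells -> not full
  row 1: 1 empty cell -> not full
  row 2: 4 empty cells -> not full
  row 3: 7 empty cells -> not full
  row 4: 0 empty cells -> FULL (clear)
  row 5: 4 empty cells -> not full
  row 6: 0 empty cells -> FULL (clear)
  row 7: 4 empty cells -> not full
  row 8: 7 empty cells -> not full
Total rows cleared: 2

Answer: 2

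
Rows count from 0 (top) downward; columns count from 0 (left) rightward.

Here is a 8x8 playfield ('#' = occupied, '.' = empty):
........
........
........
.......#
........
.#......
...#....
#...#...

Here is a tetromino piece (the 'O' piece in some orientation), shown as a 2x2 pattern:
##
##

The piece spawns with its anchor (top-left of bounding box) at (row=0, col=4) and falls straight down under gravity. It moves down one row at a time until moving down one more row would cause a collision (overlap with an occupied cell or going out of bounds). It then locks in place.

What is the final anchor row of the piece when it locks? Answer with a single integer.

Spawn at (row=0, col=4). Try each row:
  row 0: fits
  row 1: fits
  row 2: fits
  row 3: fits
  row 4: fits
  row 5: fits
  row 6: blocked -> lock at row 5

Answer: 5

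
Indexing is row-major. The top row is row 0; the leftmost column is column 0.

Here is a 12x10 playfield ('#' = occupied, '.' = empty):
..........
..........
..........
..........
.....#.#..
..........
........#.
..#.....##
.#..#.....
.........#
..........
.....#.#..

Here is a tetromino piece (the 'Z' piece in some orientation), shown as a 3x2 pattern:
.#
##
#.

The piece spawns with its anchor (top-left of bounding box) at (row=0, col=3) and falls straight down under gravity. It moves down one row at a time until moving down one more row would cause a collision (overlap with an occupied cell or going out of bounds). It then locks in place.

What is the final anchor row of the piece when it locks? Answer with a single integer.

Answer: 6

Derivation:
Spawn at (row=0, col=3). Try each row:
  row 0: fits
  row 1: fits
  row 2: fits
  row 3: fits
  row 4: fits
  row 5: fits
  row 6: fits
  row 7: blocked -> lock at row 6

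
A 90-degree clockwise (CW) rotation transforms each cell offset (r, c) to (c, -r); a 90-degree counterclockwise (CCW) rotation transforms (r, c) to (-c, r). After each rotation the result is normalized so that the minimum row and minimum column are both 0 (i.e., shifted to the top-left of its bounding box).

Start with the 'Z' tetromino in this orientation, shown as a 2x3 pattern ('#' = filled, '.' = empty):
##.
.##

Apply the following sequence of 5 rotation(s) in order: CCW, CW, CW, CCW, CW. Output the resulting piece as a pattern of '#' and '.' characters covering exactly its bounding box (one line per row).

Answer: .#
##
#.

Derivation:
Start:
##.
.##
After rotation 1 (CCW):
.#
##
#.
After rotation 2 (CW):
##.
.##
After rotation 3 (CW):
.#
##
#.
After rotation 4 (CCW):
##.
.##
After rotation 5 (CW):
.#
##
#.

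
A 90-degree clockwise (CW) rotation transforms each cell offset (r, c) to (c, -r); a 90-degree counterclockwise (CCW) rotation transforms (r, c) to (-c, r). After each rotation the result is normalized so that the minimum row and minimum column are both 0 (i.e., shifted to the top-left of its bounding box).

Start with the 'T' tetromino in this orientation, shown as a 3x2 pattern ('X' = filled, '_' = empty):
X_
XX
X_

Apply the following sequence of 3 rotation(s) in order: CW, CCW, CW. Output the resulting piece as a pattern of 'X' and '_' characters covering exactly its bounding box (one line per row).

Answer: XXX
_X_

Derivation:
Start:
X_
XX
X_
After rotation 1 (CW):
XXX
_X_
After rotation 2 (CCW):
X_
XX
X_
After rotation 3 (CW):
XXX
_X_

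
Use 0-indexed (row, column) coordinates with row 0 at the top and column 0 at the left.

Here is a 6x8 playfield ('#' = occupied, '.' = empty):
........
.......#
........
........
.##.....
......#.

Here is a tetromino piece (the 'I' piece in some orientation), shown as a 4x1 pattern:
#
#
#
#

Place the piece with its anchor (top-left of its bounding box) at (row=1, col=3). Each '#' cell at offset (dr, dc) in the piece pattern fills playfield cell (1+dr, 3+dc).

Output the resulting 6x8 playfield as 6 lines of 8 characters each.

Fill (1+0,3+0) = (1,3)
Fill (1+1,3+0) = (2,3)
Fill (1+2,3+0) = (3,3)
Fill (1+3,3+0) = (4,3)

Answer: ........
...#...#
...#....
...#....
.###....
......#.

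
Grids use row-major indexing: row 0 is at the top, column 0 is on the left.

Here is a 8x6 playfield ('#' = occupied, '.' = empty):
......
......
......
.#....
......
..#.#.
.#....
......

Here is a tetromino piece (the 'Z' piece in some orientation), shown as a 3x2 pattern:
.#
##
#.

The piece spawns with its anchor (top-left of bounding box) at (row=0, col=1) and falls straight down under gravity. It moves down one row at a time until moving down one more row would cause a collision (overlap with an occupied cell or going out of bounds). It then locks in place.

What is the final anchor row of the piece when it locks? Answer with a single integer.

Answer: 0

Derivation:
Spawn at (row=0, col=1). Try each row:
  row 0: fits
  row 1: blocked -> lock at row 0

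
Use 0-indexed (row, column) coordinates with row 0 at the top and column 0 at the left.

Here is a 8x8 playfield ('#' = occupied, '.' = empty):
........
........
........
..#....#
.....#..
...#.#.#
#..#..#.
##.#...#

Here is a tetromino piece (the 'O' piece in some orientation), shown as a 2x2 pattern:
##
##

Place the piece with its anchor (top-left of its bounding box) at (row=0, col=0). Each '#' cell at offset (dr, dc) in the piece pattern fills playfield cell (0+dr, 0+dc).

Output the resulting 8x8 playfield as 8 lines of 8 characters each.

Answer: ##......
##......
........
..#....#
.....#..
...#.#.#
#..#..#.
##.#...#

Derivation:
Fill (0+0,0+0) = (0,0)
Fill (0+0,0+1) = (0,1)
Fill (0+1,0+0) = (1,0)
Fill (0+1,0+1) = (1,1)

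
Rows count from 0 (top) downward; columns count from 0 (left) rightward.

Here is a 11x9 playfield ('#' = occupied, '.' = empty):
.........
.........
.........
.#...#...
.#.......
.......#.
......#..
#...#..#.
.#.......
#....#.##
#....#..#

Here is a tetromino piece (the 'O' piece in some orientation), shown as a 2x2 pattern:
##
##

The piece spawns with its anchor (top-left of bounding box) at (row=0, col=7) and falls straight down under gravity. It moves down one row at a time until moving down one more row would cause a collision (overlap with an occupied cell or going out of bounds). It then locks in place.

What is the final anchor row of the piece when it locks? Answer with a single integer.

Spawn at (row=0, col=7). Try each row:
  row 0: fits
  row 1: fits
  row 2: fits
  row 3: fits
  row 4: blocked -> lock at row 3

Answer: 3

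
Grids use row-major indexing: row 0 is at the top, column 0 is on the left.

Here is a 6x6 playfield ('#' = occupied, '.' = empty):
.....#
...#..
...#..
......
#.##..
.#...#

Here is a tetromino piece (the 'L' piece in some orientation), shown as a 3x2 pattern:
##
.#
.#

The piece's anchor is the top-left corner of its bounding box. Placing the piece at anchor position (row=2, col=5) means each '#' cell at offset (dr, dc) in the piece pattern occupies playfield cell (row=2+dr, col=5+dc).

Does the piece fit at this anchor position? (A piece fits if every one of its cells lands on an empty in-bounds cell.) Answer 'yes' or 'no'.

Answer: no

Derivation:
Check each piece cell at anchor (2, 5):
  offset (0,0) -> (2,5): empty -> OK
  offset (0,1) -> (2,6): out of bounds -> FAIL
  offset (1,1) -> (3,6): out of bounds -> FAIL
  offset (2,1) -> (4,6): out of bounds -> FAIL
All cells valid: no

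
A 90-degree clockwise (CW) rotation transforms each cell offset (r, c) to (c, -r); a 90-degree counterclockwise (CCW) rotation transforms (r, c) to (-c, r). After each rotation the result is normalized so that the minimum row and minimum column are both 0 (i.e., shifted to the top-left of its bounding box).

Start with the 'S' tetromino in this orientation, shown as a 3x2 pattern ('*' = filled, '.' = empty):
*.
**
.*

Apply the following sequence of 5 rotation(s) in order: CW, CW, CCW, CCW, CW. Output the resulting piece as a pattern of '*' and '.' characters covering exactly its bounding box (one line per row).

Start:
*.
**
.*
After rotation 1 (CW):
.**
**.
After rotation 2 (CW):
*.
**
.*
After rotation 3 (CCW):
.**
**.
After rotation 4 (CCW):
*.
**
.*
After rotation 5 (CW):
.**
**.

Answer: .**
**.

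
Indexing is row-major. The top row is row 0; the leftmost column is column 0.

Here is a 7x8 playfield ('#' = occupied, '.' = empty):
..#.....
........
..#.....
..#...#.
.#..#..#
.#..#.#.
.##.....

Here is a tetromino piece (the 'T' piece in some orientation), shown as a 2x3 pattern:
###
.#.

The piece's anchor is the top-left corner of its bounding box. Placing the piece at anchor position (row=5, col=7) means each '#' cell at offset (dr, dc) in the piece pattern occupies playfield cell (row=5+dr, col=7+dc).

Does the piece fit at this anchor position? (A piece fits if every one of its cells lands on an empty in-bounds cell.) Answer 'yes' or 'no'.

Check each piece cell at anchor (5, 7):
  offset (0,0) -> (5,7): empty -> OK
  offset (0,1) -> (5,8): out of bounds -> FAIL
  offset (0,2) -> (5,9): out of bounds -> FAIL
  offset (1,1) -> (6,8): out of bounds -> FAIL
All cells valid: no

Answer: no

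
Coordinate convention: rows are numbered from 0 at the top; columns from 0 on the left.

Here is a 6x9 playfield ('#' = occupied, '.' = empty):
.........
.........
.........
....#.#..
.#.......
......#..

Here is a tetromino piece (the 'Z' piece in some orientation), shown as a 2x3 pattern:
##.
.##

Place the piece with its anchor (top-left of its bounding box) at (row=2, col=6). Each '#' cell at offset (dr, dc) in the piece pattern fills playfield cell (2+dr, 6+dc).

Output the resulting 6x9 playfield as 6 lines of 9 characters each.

Answer: .........
.........
......##.
....#.###
.#.......
......#..

Derivation:
Fill (2+0,6+0) = (2,6)
Fill (2+0,6+1) = (2,7)
Fill (2+1,6+1) = (3,7)
Fill (2+1,6+2) = (3,8)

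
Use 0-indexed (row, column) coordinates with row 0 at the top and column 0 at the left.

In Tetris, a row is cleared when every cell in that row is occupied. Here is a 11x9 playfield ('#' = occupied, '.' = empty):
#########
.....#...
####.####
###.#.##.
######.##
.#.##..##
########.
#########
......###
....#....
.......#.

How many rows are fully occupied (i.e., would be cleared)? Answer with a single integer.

Check each row:
  row 0: 0 empty cells -> FULL (clear)
  row 1: 8 empty cells -> not full
  row 2: 1 empty cell -> not full
  row 3: 3 empty cells -> not full
  row 4: 1 empty cell -> not full
  row 5: 4 empty cells -> not full
  row 6: 1 empty cell -> not full
  row 7: 0 empty cells -> FULL (clear)
  row 8: 6 empty cells -> not full
  row 9: 8 empty cells -> not full
  row 10: 8 empty cells -> not full
Total rows cleared: 2

Answer: 2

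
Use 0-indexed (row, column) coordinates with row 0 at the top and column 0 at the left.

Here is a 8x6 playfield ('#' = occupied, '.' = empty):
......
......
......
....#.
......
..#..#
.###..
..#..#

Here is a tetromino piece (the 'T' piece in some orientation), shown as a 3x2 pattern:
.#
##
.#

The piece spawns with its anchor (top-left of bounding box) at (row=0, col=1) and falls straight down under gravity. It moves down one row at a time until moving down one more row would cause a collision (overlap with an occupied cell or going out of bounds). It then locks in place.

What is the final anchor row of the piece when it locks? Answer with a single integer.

Spawn at (row=0, col=1). Try each row:
  row 0: fits
  row 1: fits
  row 2: fits
  row 3: blocked -> lock at row 2

Answer: 2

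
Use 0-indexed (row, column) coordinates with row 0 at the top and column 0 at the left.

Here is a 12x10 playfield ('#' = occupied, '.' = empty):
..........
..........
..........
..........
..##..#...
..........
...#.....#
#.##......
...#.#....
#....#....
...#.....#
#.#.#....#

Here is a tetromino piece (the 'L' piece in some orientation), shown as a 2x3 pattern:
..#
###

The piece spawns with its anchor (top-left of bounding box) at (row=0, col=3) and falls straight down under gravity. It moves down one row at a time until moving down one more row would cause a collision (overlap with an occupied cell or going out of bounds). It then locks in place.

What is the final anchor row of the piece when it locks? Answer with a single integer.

Spawn at (row=0, col=3). Try each row:
  row 0: fits
  row 1: fits
  row 2: fits
  row 3: blocked -> lock at row 2

Answer: 2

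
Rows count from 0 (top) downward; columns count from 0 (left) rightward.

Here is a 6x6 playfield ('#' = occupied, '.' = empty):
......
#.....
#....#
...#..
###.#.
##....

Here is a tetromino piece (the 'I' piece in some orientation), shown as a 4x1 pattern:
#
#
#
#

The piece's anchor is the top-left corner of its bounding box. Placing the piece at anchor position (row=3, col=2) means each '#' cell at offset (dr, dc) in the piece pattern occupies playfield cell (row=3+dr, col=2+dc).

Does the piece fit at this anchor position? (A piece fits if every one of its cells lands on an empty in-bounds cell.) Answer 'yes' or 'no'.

Answer: no

Derivation:
Check each piece cell at anchor (3, 2):
  offset (0,0) -> (3,2): empty -> OK
  offset (1,0) -> (4,2): occupied ('#') -> FAIL
  offset (2,0) -> (5,2): empty -> OK
  offset (3,0) -> (6,2): out of bounds -> FAIL
All cells valid: no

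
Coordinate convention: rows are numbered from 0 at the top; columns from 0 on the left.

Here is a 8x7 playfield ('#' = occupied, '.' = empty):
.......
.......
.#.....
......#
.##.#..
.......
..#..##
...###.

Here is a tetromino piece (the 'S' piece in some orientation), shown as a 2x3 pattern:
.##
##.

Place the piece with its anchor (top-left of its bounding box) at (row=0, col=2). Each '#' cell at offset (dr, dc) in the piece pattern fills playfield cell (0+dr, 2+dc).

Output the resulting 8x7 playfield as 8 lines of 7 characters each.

Answer: ...##..
..##...
.#.....
......#
.##.#..
.......
..#..##
...###.

Derivation:
Fill (0+0,2+1) = (0,3)
Fill (0+0,2+2) = (0,4)
Fill (0+1,2+0) = (1,2)
Fill (0+1,2+1) = (1,3)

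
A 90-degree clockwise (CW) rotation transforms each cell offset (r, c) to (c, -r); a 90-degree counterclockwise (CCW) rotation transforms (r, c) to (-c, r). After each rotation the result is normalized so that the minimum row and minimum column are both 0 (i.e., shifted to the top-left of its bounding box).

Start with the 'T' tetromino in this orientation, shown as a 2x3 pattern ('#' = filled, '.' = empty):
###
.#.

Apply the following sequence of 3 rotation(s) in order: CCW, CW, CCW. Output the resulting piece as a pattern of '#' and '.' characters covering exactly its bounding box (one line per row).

Start:
###
.#.
After rotation 1 (CCW):
#.
##
#.
After rotation 2 (CW):
###
.#.
After rotation 3 (CCW):
#.
##
#.

Answer: #.
##
#.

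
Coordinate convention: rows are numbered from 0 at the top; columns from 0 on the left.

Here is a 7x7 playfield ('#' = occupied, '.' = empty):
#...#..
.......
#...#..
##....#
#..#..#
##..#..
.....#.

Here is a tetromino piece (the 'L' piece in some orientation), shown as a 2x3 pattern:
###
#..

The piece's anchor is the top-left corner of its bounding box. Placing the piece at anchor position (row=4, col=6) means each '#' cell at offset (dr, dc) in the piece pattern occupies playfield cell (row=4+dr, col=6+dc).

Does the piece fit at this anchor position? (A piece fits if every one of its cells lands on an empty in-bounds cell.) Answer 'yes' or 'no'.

Check each piece cell at anchor (4, 6):
  offset (0,0) -> (4,6): occupied ('#') -> FAIL
  offset (0,1) -> (4,7): out of bounds -> FAIL
  offset (0,2) -> (4,8): out of bounds -> FAIL
  offset (1,0) -> (5,6): empty -> OK
All cells valid: no

Answer: no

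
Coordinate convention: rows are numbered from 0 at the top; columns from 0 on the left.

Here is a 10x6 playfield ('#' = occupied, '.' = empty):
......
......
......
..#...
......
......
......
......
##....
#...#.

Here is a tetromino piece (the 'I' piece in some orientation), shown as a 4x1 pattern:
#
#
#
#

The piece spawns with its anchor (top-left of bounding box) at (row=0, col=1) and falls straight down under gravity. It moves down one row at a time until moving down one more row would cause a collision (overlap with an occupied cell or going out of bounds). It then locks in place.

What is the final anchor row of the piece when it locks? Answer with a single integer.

Answer: 4

Derivation:
Spawn at (row=0, col=1). Try each row:
  row 0: fits
  row 1: fits
  row 2: fits
  row 3: fits
  row 4: fits
  row 5: blocked -> lock at row 4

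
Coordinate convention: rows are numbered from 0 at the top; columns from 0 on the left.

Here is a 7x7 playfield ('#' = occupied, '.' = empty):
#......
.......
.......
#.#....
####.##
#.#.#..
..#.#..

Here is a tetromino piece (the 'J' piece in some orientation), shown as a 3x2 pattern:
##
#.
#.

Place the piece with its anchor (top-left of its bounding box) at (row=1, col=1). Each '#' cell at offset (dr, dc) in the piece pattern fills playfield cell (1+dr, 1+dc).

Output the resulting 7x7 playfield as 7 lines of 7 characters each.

Answer: #......
.##....
.#.....
###....
####.##
#.#.#..
..#.#..

Derivation:
Fill (1+0,1+0) = (1,1)
Fill (1+0,1+1) = (1,2)
Fill (1+1,1+0) = (2,1)
Fill (1+2,1+0) = (3,1)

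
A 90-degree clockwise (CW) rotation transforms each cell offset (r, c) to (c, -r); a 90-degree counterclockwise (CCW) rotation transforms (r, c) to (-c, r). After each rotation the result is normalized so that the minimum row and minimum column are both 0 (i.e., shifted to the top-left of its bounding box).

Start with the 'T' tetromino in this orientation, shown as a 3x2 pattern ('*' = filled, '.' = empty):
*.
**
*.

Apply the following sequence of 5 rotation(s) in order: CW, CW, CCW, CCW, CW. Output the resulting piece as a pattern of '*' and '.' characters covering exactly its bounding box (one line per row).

Answer: ***
.*.

Derivation:
Start:
*.
**
*.
After rotation 1 (CW):
***
.*.
After rotation 2 (CW):
.*
**
.*
After rotation 3 (CCW):
***
.*.
After rotation 4 (CCW):
*.
**
*.
After rotation 5 (CW):
***
.*.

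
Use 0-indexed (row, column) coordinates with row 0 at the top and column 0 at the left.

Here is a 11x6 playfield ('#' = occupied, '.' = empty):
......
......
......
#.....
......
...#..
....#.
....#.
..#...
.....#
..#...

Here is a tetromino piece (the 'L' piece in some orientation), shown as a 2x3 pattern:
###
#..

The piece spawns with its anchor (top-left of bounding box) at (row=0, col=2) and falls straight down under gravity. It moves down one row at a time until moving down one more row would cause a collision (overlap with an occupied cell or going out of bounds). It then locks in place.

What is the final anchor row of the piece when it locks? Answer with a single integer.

Spawn at (row=0, col=2). Try each row:
  row 0: fits
  row 1: fits
  row 2: fits
  row 3: fits
  row 4: fits
  row 5: blocked -> lock at row 4

Answer: 4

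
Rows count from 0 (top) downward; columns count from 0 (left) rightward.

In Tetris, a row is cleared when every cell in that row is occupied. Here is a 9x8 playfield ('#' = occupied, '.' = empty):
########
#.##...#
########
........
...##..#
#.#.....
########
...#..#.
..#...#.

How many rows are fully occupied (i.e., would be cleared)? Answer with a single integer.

Answer: 3

Derivation:
Check each row:
  row 0: 0 empty cells -> FULL (clear)
  row 1: 4 empty cells -> not full
  row 2: 0 empty cells -> FULL (clear)
  row 3: 8 empty cells -> not full
  row 4: 5 empty cells -> not full
  row 5: 6 empty cells -> not full
  row 6: 0 empty cells -> FULL (clear)
  row 7: 6 empty cells -> not full
  row 8: 6 empty cells -> not full
Total rows cleared: 3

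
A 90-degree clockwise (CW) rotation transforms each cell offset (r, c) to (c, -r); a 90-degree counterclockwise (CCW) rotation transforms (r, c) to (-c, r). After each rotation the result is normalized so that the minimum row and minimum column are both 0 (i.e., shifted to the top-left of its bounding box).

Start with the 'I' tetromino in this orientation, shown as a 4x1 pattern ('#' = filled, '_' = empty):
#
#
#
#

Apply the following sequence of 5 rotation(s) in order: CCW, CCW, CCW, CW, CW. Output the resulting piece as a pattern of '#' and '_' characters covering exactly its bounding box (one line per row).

Start:
#
#
#
#
After rotation 1 (CCW):
####
After rotation 2 (CCW):
#
#
#
#
After rotation 3 (CCW):
####
After rotation 4 (CW):
#
#
#
#
After rotation 5 (CW):
####

Answer: ####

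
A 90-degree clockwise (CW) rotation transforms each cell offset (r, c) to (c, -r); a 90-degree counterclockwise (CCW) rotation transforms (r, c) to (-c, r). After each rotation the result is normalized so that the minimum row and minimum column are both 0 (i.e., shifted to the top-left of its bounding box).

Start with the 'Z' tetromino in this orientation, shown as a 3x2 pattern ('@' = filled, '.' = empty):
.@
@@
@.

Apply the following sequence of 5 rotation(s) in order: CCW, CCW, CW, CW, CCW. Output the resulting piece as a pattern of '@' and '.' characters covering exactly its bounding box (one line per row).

Answer: @@.
.@@

Derivation:
Start:
.@
@@
@.
After rotation 1 (CCW):
@@.
.@@
After rotation 2 (CCW):
.@
@@
@.
After rotation 3 (CW):
@@.
.@@
After rotation 4 (CW):
.@
@@
@.
After rotation 5 (CCW):
@@.
.@@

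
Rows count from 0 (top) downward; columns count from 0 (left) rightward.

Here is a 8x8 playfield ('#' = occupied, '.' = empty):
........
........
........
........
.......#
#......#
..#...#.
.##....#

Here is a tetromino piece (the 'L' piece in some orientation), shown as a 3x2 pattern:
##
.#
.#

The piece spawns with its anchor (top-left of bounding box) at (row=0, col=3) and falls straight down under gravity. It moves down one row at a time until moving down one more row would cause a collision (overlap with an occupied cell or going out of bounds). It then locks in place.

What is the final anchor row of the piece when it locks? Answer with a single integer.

Answer: 5

Derivation:
Spawn at (row=0, col=3). Try each row:
  row 0: fits
  row 1: fits
  row 2: fits
  row 3: fits
  row 4: fits
  row 5: fits
  row 6: blocked -> lock at row 5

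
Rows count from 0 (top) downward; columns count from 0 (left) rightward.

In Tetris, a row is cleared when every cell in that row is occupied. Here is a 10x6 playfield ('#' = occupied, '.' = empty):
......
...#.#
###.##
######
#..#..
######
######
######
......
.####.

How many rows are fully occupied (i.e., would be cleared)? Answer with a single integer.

Answer: 4

Derivation:
Check each row:
  row 0: 6 empty cells -> not full
  row 1: 4 empty cells -> not full
  row 2: 1 empty cell -> not full
  row 3: 0 empty cells -> FULL (clear)
  row 4: 4 empty cells -> not full
  row 5: 0 empty cells -> FULL (clear)
  row 6: 0 empty cells -> FULL (clear)
  row 7: 0 empty cells -> FULL (clear)
  row 8: 6 empty cells -> not full
  row 9: 2 empty cells -> not full
Total rows cleared: 4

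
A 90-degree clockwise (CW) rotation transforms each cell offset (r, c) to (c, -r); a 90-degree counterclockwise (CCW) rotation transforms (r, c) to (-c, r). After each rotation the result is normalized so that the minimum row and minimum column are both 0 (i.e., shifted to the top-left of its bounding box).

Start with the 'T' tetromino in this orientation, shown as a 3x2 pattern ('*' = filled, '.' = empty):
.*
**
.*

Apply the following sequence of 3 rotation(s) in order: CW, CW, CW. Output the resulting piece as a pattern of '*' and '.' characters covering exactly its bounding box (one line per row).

Answer: ***
.*.

Derivation:
Start:
.*
**
.*
After rotation 1 (CW):
.*.
***
After rotation 2 (CW):
*.
**
*.
After rotation 3 (CW):
***
.*.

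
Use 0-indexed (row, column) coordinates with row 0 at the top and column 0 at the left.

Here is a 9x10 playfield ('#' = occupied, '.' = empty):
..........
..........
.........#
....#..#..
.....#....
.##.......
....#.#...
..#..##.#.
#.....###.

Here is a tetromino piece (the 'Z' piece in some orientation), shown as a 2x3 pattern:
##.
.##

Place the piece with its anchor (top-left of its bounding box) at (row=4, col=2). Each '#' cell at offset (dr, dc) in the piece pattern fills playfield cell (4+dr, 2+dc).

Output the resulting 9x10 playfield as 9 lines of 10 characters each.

Answer: ..........
..........
.........#
....#..#..
..##.#....
.####.....
....#.#...
..#..##.#.
#.....###.

Derivation:
Fill (4+0,2+0) = (4,2)
Fill (4+0,2+1) = (4,3)
Fill (4+1,2+1) = (5,3)
Fill (4+1,2+2) = (5,4)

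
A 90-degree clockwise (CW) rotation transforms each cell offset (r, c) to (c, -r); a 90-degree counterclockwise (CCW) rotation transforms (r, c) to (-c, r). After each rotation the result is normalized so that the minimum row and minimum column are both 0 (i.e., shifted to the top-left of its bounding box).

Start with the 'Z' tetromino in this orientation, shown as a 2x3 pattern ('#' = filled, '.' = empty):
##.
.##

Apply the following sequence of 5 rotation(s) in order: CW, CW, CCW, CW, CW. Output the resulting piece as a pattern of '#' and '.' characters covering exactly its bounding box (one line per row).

Start:
##.
.##
After rotation 1 (CW):
.#
##
#.
After rotation 2 (CW):
##.
.##
After rotation 3 (CCW):
.#
##
#.
After rotation 4 (CW):
##.
.##
After rotation 5 (CW):
.#
##
#.

Answer: .#
##
#.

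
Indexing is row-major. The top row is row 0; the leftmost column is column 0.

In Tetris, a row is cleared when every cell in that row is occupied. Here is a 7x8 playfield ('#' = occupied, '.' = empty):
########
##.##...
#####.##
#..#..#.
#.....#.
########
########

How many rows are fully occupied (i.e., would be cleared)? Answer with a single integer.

Answer: 3

Derivation:
Check each row:
  row 0: 0 empty cells -> FULL (clear)
  row 1: 4 empty cells -> not full
  row 2: 1 empty cell -> not full
  row 3: 5 empty cells -> not full
  row 4: 6 empty cells -> not full
  row 5: 0 empty cells -> FULL (clear)
  row 6: 0 empty cells -> FULL (clear)
Total rows cleared: 3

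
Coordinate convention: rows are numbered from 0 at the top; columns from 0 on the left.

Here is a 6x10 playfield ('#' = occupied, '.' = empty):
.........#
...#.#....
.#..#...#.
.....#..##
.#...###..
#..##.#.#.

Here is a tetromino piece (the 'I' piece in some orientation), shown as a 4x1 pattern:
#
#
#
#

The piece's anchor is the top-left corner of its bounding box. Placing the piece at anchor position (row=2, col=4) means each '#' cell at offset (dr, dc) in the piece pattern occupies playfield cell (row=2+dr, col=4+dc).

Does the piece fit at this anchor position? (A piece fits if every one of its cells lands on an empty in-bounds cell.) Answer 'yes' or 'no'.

Answer: no

Derivation:
Check each piece cell at anchor (2, 4):
  offset (0,0) -> (2,4): occupied ('#') -> FAIL
  offset (1,0) -> (3,4): empty -> OK
  offset (2,0) -> (4,4): empty -> OK
  offset (3,0) -> (5,4): occupied ('#') -> FAIL
All cells valid: no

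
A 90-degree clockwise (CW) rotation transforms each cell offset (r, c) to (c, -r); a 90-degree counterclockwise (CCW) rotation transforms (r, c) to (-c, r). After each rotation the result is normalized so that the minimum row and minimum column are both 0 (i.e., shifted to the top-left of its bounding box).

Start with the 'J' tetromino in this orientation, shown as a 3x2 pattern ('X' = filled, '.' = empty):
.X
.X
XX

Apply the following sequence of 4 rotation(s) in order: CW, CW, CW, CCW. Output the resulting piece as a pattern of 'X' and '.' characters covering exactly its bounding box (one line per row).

Start:
.X
.X
XX
After rotation 1 (CW):
X..
XXX
After rotation 2 (CW):
XX
X.
X.
After rotation 3 (CW):
XXX
..X
After rotation 4 (CCW):
XX
X.
X.

Answer: XX
X.
X.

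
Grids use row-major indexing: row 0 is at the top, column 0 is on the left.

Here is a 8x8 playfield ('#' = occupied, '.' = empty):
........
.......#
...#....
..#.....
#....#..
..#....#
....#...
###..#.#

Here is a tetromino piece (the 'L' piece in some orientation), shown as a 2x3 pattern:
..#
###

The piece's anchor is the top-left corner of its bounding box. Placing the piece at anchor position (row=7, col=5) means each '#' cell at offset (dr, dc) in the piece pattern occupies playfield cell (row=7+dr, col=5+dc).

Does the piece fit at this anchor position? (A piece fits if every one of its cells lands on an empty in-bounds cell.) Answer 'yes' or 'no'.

Check each piece cell at anchor (7, 5):
  offset (0,2) -> (7,7): occupied ('#') -> FAIL
  offset (1,0) -> (8,5): out of bounds -> FAIL
  offset (1,1) -> (8,6): out of bounds -> FAIL
  offset (1,2) -> (8,7): out of bounds -> FAIL
All cells valid: no

Answer: no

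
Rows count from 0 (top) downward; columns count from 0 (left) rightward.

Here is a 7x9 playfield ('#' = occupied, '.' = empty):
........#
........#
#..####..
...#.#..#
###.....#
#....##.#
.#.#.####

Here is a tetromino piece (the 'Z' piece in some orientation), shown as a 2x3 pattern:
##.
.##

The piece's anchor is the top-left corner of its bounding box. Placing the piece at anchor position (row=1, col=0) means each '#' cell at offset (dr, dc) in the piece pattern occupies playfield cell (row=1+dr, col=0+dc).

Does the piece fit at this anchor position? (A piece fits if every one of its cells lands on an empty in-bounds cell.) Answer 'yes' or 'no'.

Check each piece cell at anchor (1, 0):
  offset (0,0) -> (1,0): empty -> OK
  offset (0,1) -> (1,1): empty -> OK
  offset (1,1) -> (2,1): empty -> OK
  offset (1,2) -> (2,2): empty -> OK
All cells valid: yes

Answer: yes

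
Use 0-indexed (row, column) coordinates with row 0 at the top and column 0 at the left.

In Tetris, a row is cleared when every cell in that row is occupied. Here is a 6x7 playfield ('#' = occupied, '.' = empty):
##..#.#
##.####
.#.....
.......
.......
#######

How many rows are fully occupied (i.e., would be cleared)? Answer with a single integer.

Check each row:
  row 0: 3 empty cells -> not full
  row 1: 1 empty cell -> not full
  row 2: 6 empty cells -> not full
  row 3: 7 empty cells -> not full
  row 4: 7 empty cells -> not full
  row 5: 0 empty cells -> FULL (clear)
Total rows cleared: 1

Answer: 1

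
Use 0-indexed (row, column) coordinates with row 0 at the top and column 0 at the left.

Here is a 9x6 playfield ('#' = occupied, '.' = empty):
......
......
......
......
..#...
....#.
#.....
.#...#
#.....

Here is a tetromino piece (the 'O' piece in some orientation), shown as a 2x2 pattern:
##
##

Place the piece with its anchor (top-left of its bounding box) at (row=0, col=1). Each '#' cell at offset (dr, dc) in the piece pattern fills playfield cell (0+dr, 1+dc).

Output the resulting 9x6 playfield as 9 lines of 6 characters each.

Fill (0+0,1+0) = (0,1)
Fill (0+0,1+1) = (0,2)
Fill (0+1,1+0) = (1,1)
Fill (0+1,1+1) = (1,2)

Answer: .##...
.##...
......
......
..#...
....#.
#.....
.#...#
#.....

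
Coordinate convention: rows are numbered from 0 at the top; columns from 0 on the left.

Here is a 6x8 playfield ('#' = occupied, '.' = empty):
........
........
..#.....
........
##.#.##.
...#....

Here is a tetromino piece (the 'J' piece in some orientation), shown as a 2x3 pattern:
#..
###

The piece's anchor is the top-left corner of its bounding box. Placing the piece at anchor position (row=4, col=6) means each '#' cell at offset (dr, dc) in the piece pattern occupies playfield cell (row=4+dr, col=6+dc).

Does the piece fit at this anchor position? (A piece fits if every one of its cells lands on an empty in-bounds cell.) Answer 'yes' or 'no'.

Check each piece cell at anchor (4, 6):
  offset (0,0) -> (4,6): occupied ('#') -> FAIL
  offset (1,0) -> (5,6): empty -> OK
  offset (1,1) -> (5,7): empty -> OK
  offset (1,2) -> (5,8): out of bounds -> FAIL
All cells valid: no

Answer: no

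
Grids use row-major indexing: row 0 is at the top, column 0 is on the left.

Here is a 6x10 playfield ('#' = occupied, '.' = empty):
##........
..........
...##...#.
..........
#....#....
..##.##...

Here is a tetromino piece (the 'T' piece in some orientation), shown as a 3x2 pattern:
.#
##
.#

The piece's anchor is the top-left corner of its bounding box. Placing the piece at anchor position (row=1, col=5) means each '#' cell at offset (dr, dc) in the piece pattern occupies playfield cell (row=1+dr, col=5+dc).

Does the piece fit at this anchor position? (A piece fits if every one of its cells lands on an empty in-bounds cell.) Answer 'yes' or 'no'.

Answer: yes

Derivation:
Check each piece cell at anchor (1, 5):
  offset (0,1) -> (1,6): empty -> OK
  offset (1,0) -> (2,5): empty -> OK
  offset (1,1) -> (2,6): empty -> OK
  offset (2,1) -> (3,6): empty -> OK
All cells valid: yes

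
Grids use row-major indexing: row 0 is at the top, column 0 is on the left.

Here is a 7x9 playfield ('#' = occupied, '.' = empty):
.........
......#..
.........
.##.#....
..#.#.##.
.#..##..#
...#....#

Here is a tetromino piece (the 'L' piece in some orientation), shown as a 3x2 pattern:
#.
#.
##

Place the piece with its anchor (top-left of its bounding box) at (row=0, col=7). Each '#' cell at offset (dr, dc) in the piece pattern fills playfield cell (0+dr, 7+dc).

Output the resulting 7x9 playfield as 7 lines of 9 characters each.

Answer: .......#.
......##.
.......##
.##.#....
..#.#.##.
.#..##..#
...#....#

Derivation:
Fill (0+0,7+0) = (0,7)
Fill (0+1,7+0) = (1,7)
Fill (0+2,7+0) = (2,7)
Fill (0+2,7+1) = (2,8)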